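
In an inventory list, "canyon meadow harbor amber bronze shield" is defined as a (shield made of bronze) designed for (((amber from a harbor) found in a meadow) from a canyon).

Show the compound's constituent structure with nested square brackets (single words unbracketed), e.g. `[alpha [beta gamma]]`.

At the top level: head "shield" (specifically "bronze shield"); modifier "canyon meadow harbor amber".
Within "canyon meadow harbor amber", the head is "amber" (specifically "meadow harbor amber") and the modifier is "canyon".
Within "meadow harbor amber", the head is "amber" (specifically "harbor amber") and the modifier is "meadow".
Within "harbor amber", the head is "amber" and the modifier is "harbor".
Within "bronze shield", the head is "shield" and the modifier is "bronze".
So the structure is [[canyon [meadow [harbor amber]]] [bronze shield]].

[[canyon [meadow [harbor amber]]] [bronze shield]]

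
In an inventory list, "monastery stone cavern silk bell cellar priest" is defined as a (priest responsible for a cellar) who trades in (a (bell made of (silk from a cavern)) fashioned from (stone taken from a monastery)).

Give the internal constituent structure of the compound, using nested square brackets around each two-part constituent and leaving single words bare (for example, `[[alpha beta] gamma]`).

The outermost head in the paraphrase is "priest" (specifically "cellar priest"), modified by "monastery stone cavern silk bell".
Inside "monastery stone cavern silk bell": head "bell" (specifically "cavern silk bell"), modifier "monastery stone".
Inside "monastery stone": head "stone", modifier "monastery".
Inside "cavern silk bell": head "bell", modifier "cavern silk".
Inside "cavern silk": head "silk", modifier "cavern".
Inside "cellar priest": head "priest", modifier "cellar".
Assembled: [[[monastery stone] [[cavern silk] bell]] [cellar priest]].

[[[monastery stone] [[cavern silk] bell]] [cellar priest]]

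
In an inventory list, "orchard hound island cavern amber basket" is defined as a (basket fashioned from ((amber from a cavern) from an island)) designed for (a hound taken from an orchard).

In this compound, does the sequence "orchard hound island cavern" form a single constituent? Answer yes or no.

no

The top-level split is [orchard hound] [island cavern amber basket]; the full structure is [[orchard hound] [[island [cavern amber]] basket]].
"orchard hound island cavern" straddles a constituent boundary, so it is not a single unit.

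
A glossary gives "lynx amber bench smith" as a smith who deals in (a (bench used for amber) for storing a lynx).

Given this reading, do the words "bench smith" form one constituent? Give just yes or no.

no

The top-level split is [lynx amber bench] [smith]; the full structure is [[lynx [amber bench]] smith].
"bench smith" straddles a constituent boundary, so it is not a single unit.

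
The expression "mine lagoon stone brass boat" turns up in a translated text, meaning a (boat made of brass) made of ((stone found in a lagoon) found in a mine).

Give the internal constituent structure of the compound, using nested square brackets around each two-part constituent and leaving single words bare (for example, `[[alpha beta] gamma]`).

Overall it is a kind of boat (specifically "brass boat"); the modifier is "mine lagoon stone".
Inside "mine lagoon stone": head "stone" (specifically "lagoon stone"), modifier "mine".
Inside "lagoon stone": head "stone", modifier "lagoon".
Inside "brass boat": head "boat", modifier "brass".
Assembled: [[mine [lagoon stone]] [brass boat]].

[[mine [lagoon stone]] [brass boat]]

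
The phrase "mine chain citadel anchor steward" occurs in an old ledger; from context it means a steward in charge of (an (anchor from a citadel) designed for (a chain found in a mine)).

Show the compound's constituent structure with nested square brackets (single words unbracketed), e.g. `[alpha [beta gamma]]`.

Whole compound: head "steward", modifier "mine chain citadel anchor".
Inside "mine chain citadel anchor": head "anchor" (specifically "citadel anchor"), modifier "mine chain".
Inside "mine chain": head "chain", modifier "mine".
Inside "citadel anchor": head "anchor", modifier "citadel".
Putting it together: [[[mine chain] [citadel anchor]] steward].

[[[mine chain] [citadel anchor]] steward]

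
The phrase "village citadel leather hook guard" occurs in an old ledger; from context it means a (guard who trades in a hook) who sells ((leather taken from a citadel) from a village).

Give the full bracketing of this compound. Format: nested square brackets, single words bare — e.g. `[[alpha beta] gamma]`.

[[village [citadel leather]] [hook guard]]

The outermost head in the paraphrase is "guard" (specifically "hook guard"), modified by "village citadel leather".
Within "village citadel leather", the head is "leather" (specifically "citadel leather") and the modifier is "village".
Within "citadel leather", the head is "leather" and the modifier is "citadel".
Within "hook guard", the head is "guard" and the modifier is "hook".
Assembled: [[village [citadel leather]] [hook guard]].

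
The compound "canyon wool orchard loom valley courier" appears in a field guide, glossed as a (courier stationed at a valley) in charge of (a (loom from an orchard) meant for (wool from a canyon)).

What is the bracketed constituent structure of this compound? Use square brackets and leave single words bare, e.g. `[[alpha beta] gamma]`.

The outermost head in the paraphrase is "courier" (specifically "valley courier"), modified by "canyon wool orchard loom".
Within "canyon wool orchard loom", the head is "loom" (specifically "orchard loom") and the modifier is "canyon wool".
Within "canyon wool", the head is "wool" and the modifier is "canyon".
Within "orchard loom", the head is "loom" and the modifier is "orchard".
Within "valley courier", the head is "courier" and the modifier is "valley".
So the structure is [[[canyon wool] [orchard loom]] [valley courier]].

[[[canyon wool] [orchard loom]] [valley courier]]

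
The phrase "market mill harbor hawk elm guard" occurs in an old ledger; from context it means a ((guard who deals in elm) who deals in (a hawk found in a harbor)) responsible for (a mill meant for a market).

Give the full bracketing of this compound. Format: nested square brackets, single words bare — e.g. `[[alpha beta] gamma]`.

The outermost head in the paraphrase is "guard" (specifically "harbor hawk elm guard"), modified by "market mill".
"market mill" → head "mill", modifier "market".
"harbor hawk elm guard" → head "guard" (specifically "elm guard"), modifier "harbor hawk".
"harbor hawk" → head "hawk", modifier "harbor".
"elm guard" → head "guard", modifier "elm".
Assembled: [[market mill] [[harbor hawk] [elm guard]]].

[[market mill] [[harbor hawk] [elm guard]]]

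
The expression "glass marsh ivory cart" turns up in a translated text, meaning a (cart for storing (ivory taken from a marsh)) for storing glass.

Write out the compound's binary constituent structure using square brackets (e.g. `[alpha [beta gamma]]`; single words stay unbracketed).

Overall it is a kind of cart (specifically "marsh ivory cart"); the modifier is "glass".
Inside "marsh ivory cart": head "cart", modifier "marsh ivory".
Inside "marsh ivory": head "ivory", modifier "marsh".
So the structure is [glass [[marsh ivory] cart]].

[glass [[marsh ivory] cart]]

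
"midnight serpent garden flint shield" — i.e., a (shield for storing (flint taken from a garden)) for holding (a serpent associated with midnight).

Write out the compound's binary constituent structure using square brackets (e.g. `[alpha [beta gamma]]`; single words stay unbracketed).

At the top level: head "shield" (specifically "garden flint shield"); modifier "midnight serpent".
Inside "midnight serpent": head "serpent", modifier "midnight".
Inside "garden flint shield": head "shield", modifier "garden flint".
Inside "garden flint": head "flint", modifier "garden".
So the structure is [[midnight serpent] [[garden flint] shield]].

[[midnight serpent] [[garden flint] shield]]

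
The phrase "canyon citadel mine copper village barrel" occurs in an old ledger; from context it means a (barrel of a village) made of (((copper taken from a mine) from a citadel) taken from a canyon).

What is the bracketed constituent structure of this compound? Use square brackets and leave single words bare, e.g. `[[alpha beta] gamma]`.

Overall it is a kind of barrel (specifically "village barrel"); the modifier is "canyon citadel mine copper".
Within "canyon citadel mine copper", the head is "copper" (specifically "citadel mine copper") and the modifier is "canyon".
Within "citadel mine copper", the head is "copper" (specifically "mine copper") and the modifier is "citadel".
Within "mine copper", the head is "copper" and the modifier is "mine".
Within "village barrel", the head is "barrel" and the modifier is "village".
Assembled: [[canyon [citadel [mine copper]]] [village barrel]].

[[canyon [citadel [mine copper]]] [village barrel]]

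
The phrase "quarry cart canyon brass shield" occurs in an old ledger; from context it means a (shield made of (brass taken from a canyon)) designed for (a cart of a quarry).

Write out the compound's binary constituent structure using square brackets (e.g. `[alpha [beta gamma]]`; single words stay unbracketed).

At the top level: head "shield" (specifically "canyon brass shield"); modifier "quarry cart".
Within "quarry cart", the head is "cart" and the modifier is "quarry".
Within "canyon brass shield", the head is "shield" and the modifier is "canyon brass".
Within "canyon brass", the head is "brass" and the modifier is "canyon".
Putting it together: [[quarry cart] [[canyon brass] shield]].

[[quarry cart] [[canyon brass] shield]]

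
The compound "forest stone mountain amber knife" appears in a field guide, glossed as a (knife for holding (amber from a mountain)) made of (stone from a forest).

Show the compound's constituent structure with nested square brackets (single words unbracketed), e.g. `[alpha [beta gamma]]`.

Overall it is a kind of knife (specifically "mountain amber knife"); the modifier is "forest stone".
Inside "forest stone": head "stone", modifier "forest".
Inside "mountain amber knife": head "knife", modifier "mountain amber".
Inside "mountain amber": head "amber", modifier "mountain".
So the structure is [[forest stone] [[mountain amber] knife]].

[[forest stone] [[mountain amber] knife]]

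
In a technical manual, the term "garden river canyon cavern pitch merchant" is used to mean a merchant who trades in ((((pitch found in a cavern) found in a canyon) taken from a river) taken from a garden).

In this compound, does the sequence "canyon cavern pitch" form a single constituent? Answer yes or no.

The paraphrase groups the words so that "canyon cavern pitch" is one unit: it corresponds to a single parenthesized sub-phrase.
The full structure is [[garden [river [canyon [cavern pitch]]]] merchant], in which [canyon cavern pitch] is a constituent.

yes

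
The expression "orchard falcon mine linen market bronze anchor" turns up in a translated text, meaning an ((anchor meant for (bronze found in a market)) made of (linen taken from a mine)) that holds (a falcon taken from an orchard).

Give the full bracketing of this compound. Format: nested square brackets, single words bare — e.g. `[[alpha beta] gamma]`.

[[orchard falcon] [[mine linen] [[market bronze] anchor]]]

Overall it is a kind of anchor (specifically "mine linen market bronze anchor"); the modifier is "orchard falcon".
Inside "orchard falcon": head "falcon", modifier "orchard".
Inside "mine linen market bronze anchor": head "anchor" (specifically "market bronze anchor"), modifier "mine linen".
Inside "mine linen": head "linen", modifier "mine".
Inside "market bronze anchor": head "anchor", modifier "market bronze".
Inside "market bronze": head "bronze", modifier "market".
So the structure is [[orchard falcon] [[mine linen] [[market bronze] anchor]]].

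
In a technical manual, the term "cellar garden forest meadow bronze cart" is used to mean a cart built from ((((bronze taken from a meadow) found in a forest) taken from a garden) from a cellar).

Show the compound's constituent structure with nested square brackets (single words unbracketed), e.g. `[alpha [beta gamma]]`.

Whole compound: head "cart", modifier "cellar garden forest meadow bronze".
Within "cellar garden forest meadow bronze", the head is "bronze" (specifically "garden forest meadow bronze") and the modifier is "cellar".
Within "garden forest meadow bronze", the head is "bronze" (specifically "forest meadow bronze") and the modifier is "garden".
Within "forest meadow bronze", the head is "bronze" (specifically "meadow bronze") and the modifier is "forest".
Within "meadow bronze", the head is "bronze" and the modifier is "meadow".
So the structure is [[cellar [garden [forest [meadow bronze]]]] cart].

[[cellar [garden [forest [meadow bronze]]]] cart]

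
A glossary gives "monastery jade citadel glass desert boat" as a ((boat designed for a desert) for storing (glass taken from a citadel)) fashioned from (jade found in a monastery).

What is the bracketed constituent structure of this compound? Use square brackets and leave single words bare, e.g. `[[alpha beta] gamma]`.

Overall it is a kind of boat (specifically "citadel glass desert boat"); the modifier is "monastery jade".
Inside "monastery jade": head "jade", modifier "monastery".
Inside "citadel glass desert boat": head "boat" (specifically "desert boat"), modifier "citadel glass".
Inside "citadel glass": head "glass", modifier "citadel".
Inside "desert boat": head "boat", modifier "desert".
Putting it together: [[monastery jade] [[citadel glass] [desert boat]]].

[[monastery jade] [[citadel glass] [desert boat]]]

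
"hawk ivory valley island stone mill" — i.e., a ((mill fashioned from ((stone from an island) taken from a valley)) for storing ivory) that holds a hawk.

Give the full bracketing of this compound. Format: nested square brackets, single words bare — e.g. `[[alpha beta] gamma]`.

[hawk [ivory [[valley [island stone]] mill]]]

The outermost head in the paraphrase is "mill" (specifically "ivory valley island stone mill"), modified by "hawk".
Inside "ivory valley island stone mill": head "mill" (specifically "valley island stone mill"), modifier "ivory".
Inside "valley island stone mill": head "mill", modifier "valley island stone".
Inside "valley island stone": head "stone" (specifically "island stone"), modifier "valley".
Inside "island stone": head "stone", modifier "island".
So the structure is [hawk [ivory [[valley [island stone]] mill]]].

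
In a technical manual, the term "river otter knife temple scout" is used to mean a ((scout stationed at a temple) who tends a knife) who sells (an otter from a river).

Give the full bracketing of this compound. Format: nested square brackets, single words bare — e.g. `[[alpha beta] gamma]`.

Overall it is a kind of scout (specifically "knife temple scout"); the modifier is "river otter".
"river otter" → head "otter", modifier "river".
"knife temple scout" → head "scout" (specifically "temple scout"), modifier "knife".
"temple scout" → head "scout", modifier "temple".
So the structure is [[river otter] [knife [temple scout]]].

[[river otter] [knife [temple scout]]]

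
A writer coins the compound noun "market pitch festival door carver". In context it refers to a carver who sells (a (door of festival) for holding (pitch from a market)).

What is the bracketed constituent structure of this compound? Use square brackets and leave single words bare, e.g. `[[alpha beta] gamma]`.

[[[market pitch] [festival door]] carver]

The outermost head in the paraphrase is "carver", modified by "market pitch festival door".
Within "market pitch festival door", the head is "door" (specifically "festival door") and the modifier is "market pitch".
Within "market pitch", the head is "pitch" and the modifier is "market".
Within "festival door", the head is "door" and the modifier is "festival".
Assembled: [[[market pitch] [festival door]] carver].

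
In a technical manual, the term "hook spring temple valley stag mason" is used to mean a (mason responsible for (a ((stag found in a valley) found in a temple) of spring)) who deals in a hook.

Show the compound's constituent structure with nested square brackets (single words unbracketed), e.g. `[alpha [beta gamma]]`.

[hook [[spring [temple [valley stag]]] mason]]

Overall it is a kind of mason (specifically "spring temple valley stag mason"); the modifier is "hook".
Within "spring temple valley stag mason", the head is "mason" and the modifier is "spring temple valley stag".
Within "spring temple valley stag", the head is "stag" (specifically "temple valley stag") and the modifier is "spring".
Within "temple valley stag", the head is "stag" (specifically "valley stag") and the modifier is "temple".
Within "valley stag", the head is "stag" and the modifier is "valley".
Putting it together: [hook [[spring [temple [valley stag]]] mason]].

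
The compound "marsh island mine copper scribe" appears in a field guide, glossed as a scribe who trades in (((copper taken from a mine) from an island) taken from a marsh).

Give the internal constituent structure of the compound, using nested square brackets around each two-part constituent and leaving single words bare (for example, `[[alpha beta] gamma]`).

[[marsh [island [mine copper]]] scribe]

Overall it is a kind of scribe; the modifier is "marsh island mine copper".
Within "marsh island mine copper", the head is "copper" (specifically "island mine copper") and the modifier is "marsh".
Within "island mine copper", the head is "copper" (specifically "mine copper") and the modifier is "island".
Within "mine copper", the head is "copper" and the modifier is "mine".
Assembled: [[marsh [island [mine copper]]] scribe].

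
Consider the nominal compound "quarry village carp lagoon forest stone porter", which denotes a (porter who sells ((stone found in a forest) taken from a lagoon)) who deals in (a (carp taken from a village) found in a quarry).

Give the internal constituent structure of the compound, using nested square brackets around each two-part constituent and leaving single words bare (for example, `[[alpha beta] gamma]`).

Overall it is a kind of porter (specifically "lagoon forest stone porter"); the modifier is "quarry village carp".
Within "quarry village carp", the head is "carp" (specifically "village carp") and the modifier is "quarry".
Within "village carp", the head is "carp" and the modifier is "village".
Within "lagoon forest stone porter", the head is "porter" and the modifier is "lagoon forest stone".
Within "lagoon forest stone", the head is "stone" (specifically "forest stone") and the modifier is "lagoon".
Within "forest stone", the head is "stone" and the modifier is "forest".
So the structure is [[quarry [village carp]] [[lagoon [forest stone]] porter]].

[[quarry [village carp]] [[lagoon [forest stone]] porter]]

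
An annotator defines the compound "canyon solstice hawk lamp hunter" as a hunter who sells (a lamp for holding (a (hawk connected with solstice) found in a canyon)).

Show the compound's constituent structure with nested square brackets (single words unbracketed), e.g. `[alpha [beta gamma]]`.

Whole compound: head "hunter", modifier "canyon solstice hawk lamp".
"canyon solstice hawk lamp" → head "lamp", modifier "canyon solstice hawk".
"canyon solstice hawk" → head "hawk" (specifically "solstice hawk"), modifier "canyon".
"solstice hawk" → head "hawk", modifier "solstice".
So the structure is [[[canyon [solstice hawk]] lamp] hunter].

[[[canyon [solstice hawk]] lamp] hunter]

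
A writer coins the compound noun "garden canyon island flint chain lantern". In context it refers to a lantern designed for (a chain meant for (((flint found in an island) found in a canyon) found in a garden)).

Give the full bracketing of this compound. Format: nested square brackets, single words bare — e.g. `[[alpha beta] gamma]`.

The outermost head in the paraphrase is "lantern", modified by "garden canyon island flint chain".
Within "garden canyon island flint chain", the head is "chain" and the modifier is "garden canyon island flint".
Within "garden canyon island flint", the head is "flint" (specifically "canyon island flint") and the modifier is "garden".
Within "canyon island flint", the head is "flint" (specifically "island flint") and the modifier is "canyon".
Within "island flint", the head is "flint" and the modifier is "island".
Putting it together: [[[garden [canyon [island flint]]] chain] lantern].

[[[garden [canyon [island flint]]] chain] lantern]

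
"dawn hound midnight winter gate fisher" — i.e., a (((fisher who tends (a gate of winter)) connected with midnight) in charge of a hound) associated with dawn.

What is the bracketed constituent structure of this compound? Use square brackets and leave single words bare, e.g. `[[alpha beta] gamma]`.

Overall it is a kind of fisher (specifically "hound midnight winter gate fisher"); the modifier is "dawn".
Within "hound midnight winter gate fisher", the head is "fisher" (specifically "midnight winter gate fisher") and the modifier is "hound".
Within "midnight winter gate fisher", the head is "fisher" (specifically "winter gate fisher") and the modifier is "midnight".
Within "winter gate fisher", the head is "fisher" and the modifier is "winter gate".
Within "winter gate", the head is "gate" and the modifier is "winter".
Assembled: [dawn [hound [midnight [[winter gate] fisher]]]].

[dawn [hound [midnight [[winter gate] fisher]]]]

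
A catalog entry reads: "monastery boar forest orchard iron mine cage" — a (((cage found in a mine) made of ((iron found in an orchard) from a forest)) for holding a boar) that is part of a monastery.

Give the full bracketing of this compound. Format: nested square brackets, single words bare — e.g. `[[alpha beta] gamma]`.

[monastery [boar [[forest [orchard iron]] [mine cage]]]]

Overall it is a kind of cage (specifically "boar forest orchard iron mine cage"); the modifier is "monastery".
"boar forest orchard iron mine cage" → head "cage" (specifically "forest orchard iron mine cage"), modifier "boar".
"forest orchard iron mine cage" → head "cage" (specifically "mine cage"), modifier "forest orchard iron".
"forest orchard iron" → head "iron" (specifically "orchard iron"), modifier "forest".
"orchard iron" → head "iron", modifier "orchard".
"mine cage" → head "cage", modifier "mine".
Putting it together: [monastery [boar [[forest [orchard iron]] [mine cage]]]].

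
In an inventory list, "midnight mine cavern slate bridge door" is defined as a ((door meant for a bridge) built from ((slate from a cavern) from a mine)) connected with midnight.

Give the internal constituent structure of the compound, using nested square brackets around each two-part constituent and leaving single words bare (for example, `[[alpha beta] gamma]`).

[midnight [[mine [cavern slate]] [bridge door]]]

Overall it is a kind of door (specifically "mine cavern slate bridge door"); the modifier is "midnight".
"mine cavern slate bridge door" → head "door" (specifically "bridge door"), modifier "mine cavern slate".
"mine cavern slate" → head "slate" (specifically "cavern slate"), modifier "mine".
"cavern slate" → head "slate", modifier "cavern".
"bridge door" → head "door", modifier "bridge".
Assembled: [midnight [[mine [cavern slate]] [bridge door]]].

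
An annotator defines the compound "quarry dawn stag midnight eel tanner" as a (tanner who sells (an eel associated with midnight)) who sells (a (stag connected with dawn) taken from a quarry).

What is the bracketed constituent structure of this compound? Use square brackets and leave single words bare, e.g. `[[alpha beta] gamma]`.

[[quarry [dawn stag]] [[midnight eel] tanner]]

At the top level: head "tanner" (specifically "midnight eel tanner"); modifier "quarry dawn stag".
Within "quarry dawn stag", the head is "stag" (specifically "dawn stag") and the modifier is "quarry".
Within "dawn stag", the head is "stag" and the modifier is "dawn".
Within "midnight eel tanner", the head is "tanner" and the modifier is "midnight eel".
Within "midnight eel", the head is "eel" and the modifier is "midnight".
Assembled: [[quarry [dawn stag]] [[midnight eel] tanner]].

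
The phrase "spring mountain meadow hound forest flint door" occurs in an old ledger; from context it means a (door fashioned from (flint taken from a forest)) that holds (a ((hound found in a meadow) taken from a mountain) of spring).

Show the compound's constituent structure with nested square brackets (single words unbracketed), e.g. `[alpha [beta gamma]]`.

[[spring [mountain [meadow hound]]] [[forest flint] door]]

The outermost head in the paraphrase is "door" (specifically "forest flint door"), modified by "spring mountain meadow hound".
Within "spring mountain meadow hound", the head is "hound" (specifically "mountain meadow hound") and the modifier is "spring".
Within "mountain meadow hound", the head is "hound" (specifically "meadow hound") and the modifier is "mountain".
Within "meadow hound", the head is "hound" and the modifier is "meadow".
Within "forest flint door", the head is "door" and the modifier is "forest flint".
Within "forest flint", the head is "flint" and the modifier is "forest".
Assembled: [[spring [mountain [meadow hound]]] [[forest flint] door]].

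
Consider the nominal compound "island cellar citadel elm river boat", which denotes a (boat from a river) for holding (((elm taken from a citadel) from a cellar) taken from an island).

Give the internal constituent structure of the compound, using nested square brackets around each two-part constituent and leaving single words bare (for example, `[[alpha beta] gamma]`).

[[island [cellar [citadel elm]]] [river boat]]

Overall it is a kind of boat (specifically "river boat"); the modifier is "island cellar citadel elm".
Inside "island cellar citadel elm": head "elm" (specifically "cellar citadel elm"), modifier "island".
Inside "cellar citadel elm": head "elm" (specifically "citadel elm"), modifier "cellar".
Inside "citadel elm": head "elm", modifier "citadel".
Inside "river boat": head "boat", modifier "river".
Putting it together: [[island [cellar [citadel elm]]] [river boat]].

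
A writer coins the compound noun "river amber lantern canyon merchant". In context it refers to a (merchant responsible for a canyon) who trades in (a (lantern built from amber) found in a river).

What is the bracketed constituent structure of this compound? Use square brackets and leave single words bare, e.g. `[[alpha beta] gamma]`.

Whole compound: head "merchant" (specifically "canyon merchant"), modifier "river amber lantern".
Inside "river amber lantern": head "lantern" (specifically "amber lantern"), modifier "river".
Inside "amber lantern": head "lantern", modifier "amber".
Inside "canyon merchant": head "merchant", modifier "canyon".
Assembled: [[river [amber lantern]] [canyon merchant]].

[[river [amber lantern]] [canyon merchant]]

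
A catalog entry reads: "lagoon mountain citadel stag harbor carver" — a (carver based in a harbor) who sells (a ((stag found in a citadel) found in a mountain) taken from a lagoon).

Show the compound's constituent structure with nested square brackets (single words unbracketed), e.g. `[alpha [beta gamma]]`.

At the top level: head "carver" (specifically "harbor carver"); modifier "lagoon mountain citadel stag".
Within "lagoon mountain citadel stag", the head is "stag" (specifically "mountain citadel stag") and the modifier is "lagoon".
Within "mountain citadel stag", the head is "stag" (specifically "citadel stag") and the modifier is "mountain".
Within "citadel stag", the head is "stag" and the modifier is "citadel".
Within "harbor carver", the head is "carver" and the modifier is "harbor".
Putting it together: [[lagoon [mountain [citadel stag]]] [harbor carver]].

[[lagoon [mountain [citadel stag]]] [harbor carver]]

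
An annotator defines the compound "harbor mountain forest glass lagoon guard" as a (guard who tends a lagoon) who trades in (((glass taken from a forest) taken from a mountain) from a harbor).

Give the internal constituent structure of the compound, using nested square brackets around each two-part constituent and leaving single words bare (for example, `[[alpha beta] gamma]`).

At the top level: head "guard" (specifically "lagoon guard"); modifier "harbor mountain forest glass".
Within "harbor mountain forest glass", the head is "glass" (specifically "mountain forest glass") and the modifier is "harbor".
Within "mountain forest glass", the head is "glass" (specifically "forest glass") and the modifier is "mountain".
Within "forest glass", the head is "glass" and the modifier is "forest".
Within "lagoon guard", the head is "guard" and the modifier is "lagoon".
Assembled: [[harbor [mountain [forest glass]]] [lagoon guard]].

[[harbor [mountain [forest glass]]] [lagoon guard]]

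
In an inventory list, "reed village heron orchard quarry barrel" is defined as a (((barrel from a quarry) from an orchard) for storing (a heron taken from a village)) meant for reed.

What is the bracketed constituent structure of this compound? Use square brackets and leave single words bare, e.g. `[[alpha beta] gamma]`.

Overall it is a kind of barrel (specifically "village heron orchard quarry barrel"); the modifier is "reed".
Inside "village heron orchard quarry barrel": head "barrel" (specifically "orchard quarry barrel"), modifier "village heron".
Inside "village heron": head "heron", modifier "village".
Inside "orchard quarry barrel": head "barrel" (specifically "quarry barrel"), modifier "orchard".
Inside "quarry barrel": head "barrel", modifier "quarry".
Assembled: [reed [[village heron] [orchard [quarry barrel]]]].

[reed [[village heron] [orchard [quarry barrel]]]]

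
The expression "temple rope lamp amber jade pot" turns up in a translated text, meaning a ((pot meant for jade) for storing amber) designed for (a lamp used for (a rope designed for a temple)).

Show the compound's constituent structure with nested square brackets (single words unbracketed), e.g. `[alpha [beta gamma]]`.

Overall it is a kind of pot (specifically "amber jade pot"); the modifier is "temple rope lamp".
Inside "temple rope lamp": head "lamp", modifier "temple rope".
Inside "temple rope": head "rope", modifier "temple".
Inside "amber jade pot": head "pot" (specifically "jade pot"), modifier "amber".
Inside "jade pot": head "pot", modifier "jade".
Putting it together: [[[temple rope] lamp] [amber [jade pot]]].

[[[temple rope] lamp] [amber [jade pot]]]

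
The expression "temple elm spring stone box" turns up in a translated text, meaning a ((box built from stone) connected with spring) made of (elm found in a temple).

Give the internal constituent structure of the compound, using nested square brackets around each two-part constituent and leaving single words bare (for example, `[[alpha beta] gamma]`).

[[temple elm] [spring [stone box]]]

Overall it is a kind of box (specifically "spring stone box"); the modifier is "temple elm".
Inside "temple elm": head "elm", modifier "temple".
Inside "spring stone box": head "box" (specifically "stone box"), modifier "spring".
Inside "stone box": head "box", modifier "stone".
Putting it together: [[temple elm] [spring [stone box]]].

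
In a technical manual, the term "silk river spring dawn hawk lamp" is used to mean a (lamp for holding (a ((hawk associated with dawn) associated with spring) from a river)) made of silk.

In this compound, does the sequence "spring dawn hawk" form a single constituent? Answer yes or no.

yes

The paraphrase groups the words so that "spring dawn hawk" is one unit: it corresponds to a single parenthesized sub-phrase.
The full structure is [silk [[river [spring [dawn hawk]]] lamp]], in which [spring dawn hawk] is a constituent.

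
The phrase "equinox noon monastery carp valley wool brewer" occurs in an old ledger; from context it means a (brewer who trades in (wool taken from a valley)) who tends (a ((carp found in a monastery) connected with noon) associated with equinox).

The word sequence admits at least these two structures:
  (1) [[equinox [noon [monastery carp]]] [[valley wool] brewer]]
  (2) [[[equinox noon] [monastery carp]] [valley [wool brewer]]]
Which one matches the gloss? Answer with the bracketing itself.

The paraphrase's head is the "brewer" part ("valley wool brewer"); its modifier is "equinox noon monastery carp".
That top-level split, carried through the inner groups, gives [[equinox [noon [monastery carp]]] [[valley wool] brewer]].

[[equinox [noon [monastery carp]]] [[valley wool] brewer]]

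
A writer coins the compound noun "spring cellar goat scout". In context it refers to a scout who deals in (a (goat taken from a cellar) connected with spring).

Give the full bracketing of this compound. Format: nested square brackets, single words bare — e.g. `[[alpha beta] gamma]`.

At the top level: head "scout"; modifier "spring cellar goat".
Inside "spring cellar goat": head "goat" (specifically "cellar goat"), modifier "spring".
Inside "cellar goat": head "goat", modifier "cellar".
Assembled: [[spring [cellar goat]] scout].

[[spring [cellar goat]] scout]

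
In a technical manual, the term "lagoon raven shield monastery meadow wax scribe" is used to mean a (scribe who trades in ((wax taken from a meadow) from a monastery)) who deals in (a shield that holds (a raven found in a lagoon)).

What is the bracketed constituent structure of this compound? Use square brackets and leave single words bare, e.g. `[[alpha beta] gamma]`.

[[[lagoon raven] shield] [[monastery [meadow wax]] scribe]]

Overall it is a kind of scribe (specifically "monastery meadow wax scribe"); the modifier is "lagoon raven shield".
Inside "lagoon raven shield": head "shield", modifier "lagoon raven".
Inside "lagoon raven": head "raven", modifier "lagoon".
Inside "monastery meadow wax scribe": head "scribe", modifier "monastery meadow wax".
Inside "monastery meadow wax": head "wax" (specifically "meadow wax"), modifier "monastery".
Inside "meadow wax": head "wax", modifier "meadow".
Assembled: [[[lagoon raven] shield] [[monastery [meadow wax]] scribe]].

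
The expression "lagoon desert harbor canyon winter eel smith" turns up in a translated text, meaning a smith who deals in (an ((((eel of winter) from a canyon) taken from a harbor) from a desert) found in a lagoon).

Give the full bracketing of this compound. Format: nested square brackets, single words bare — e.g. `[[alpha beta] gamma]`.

[[lagoon [desert [harbor [canyon [winter eel]]]]] smith]

At the top level: head "smith"; modifier "lagoon desert harbor canyon winter eel".
Inside "lagoon desert harbor canyon winter eel": head "eel" (specifically "desert harbor canyon winter eel"), modifier "lagoon".
Inside "desert harbor canyon winter eel": head "eel" (specifically "harbor canyon winter eel"), modifier "desert".
Inside "harbor canyon winter eel": head "eel" (specifically "canyon winter eel"), modifier "harbor".
Inside "canyon winter eel": head "eel" (specifically "winter eel"), modifier "canyon".
Inside "winter eel": head "eel", modifier "winter".
Assembled: [[lagoon [desert [harbor [canyon [winter eel]]]]] smith].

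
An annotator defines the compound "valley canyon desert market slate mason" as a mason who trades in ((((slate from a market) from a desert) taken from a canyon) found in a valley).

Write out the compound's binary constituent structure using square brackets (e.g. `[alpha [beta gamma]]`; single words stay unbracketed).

The outermost head in the paraphrase is "mason", modified by "valley canyon desert market slate".
"valley canyon desert market slate" → head "slate" (specifically "canyon desert market slate"), modifier "valley".
"canyon desert market slate" → head "slate" (specifically "desert market slate"), modifier "canyon".
"desert market slate" → head "slate" (specifically "market slate"), modifier "desert".
"market slate" → head "slate", modifier "market".
Putting it together: [[valley [canyon [desert [market slate]]]] mason].

[[valley [canyon [desert [market slate]]]] mason]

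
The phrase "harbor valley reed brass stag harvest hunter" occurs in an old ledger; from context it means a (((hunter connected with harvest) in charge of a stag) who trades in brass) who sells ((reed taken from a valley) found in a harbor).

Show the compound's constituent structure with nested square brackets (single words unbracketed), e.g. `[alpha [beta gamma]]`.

[[harbor [valley reed]] [brass [stag [harvest hunter]]]]

Whole compound: head "hunter" (specifically "brass stag harvest hunter"), modifier "harbor valley reed".
"harbor valley reed" → head "reed" (specifically "valley reed"), modifier "harbor".
"valley reed" → head "reed", modifier "valley".
"brass stag harvest hunter" → head "hunter" (specifically "stag harvest hunter"), modifier "brass".
"stag harvest hunter" → head "hunter" (specifically "harvest hunter"), modifier "stag".
"harvest hunter" → head "hunter", modifier "harvest".
Putting it together: [[harbor [valley reed]] [brass [stag [harvest hunter]]]].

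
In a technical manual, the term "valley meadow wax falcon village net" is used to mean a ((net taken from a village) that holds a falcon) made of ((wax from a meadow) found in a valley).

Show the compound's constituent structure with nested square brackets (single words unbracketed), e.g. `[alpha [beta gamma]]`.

Whole compound: head "net" (specifically "falcon village net"), modifier "valley meadow wax".
"valley meadow wax" → head "wax" (specifically "meadow wax"), modifier "valley".
"meadow wax" → head "wax", modifier "meadow".
"falcon village net" → head "net" (specifically "village net"), modifier "falcon".
"village net" → head "net", modifier "village".
So the structure is [[valley [meadow wax]] [falcon [village net]]].

[[valley [meadow wax]] [falcon [village net]]]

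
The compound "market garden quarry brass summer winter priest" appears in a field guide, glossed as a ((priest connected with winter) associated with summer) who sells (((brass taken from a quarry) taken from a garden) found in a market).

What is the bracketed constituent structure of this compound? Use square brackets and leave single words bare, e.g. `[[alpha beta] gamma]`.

Overall it is a kind of priest (specifically "summer winter priest"); the modifier is "market garden quarry brass".
Within "market garden quarry brass", the head is "brass" (specifically "garden quarry brass") and the modifier is "market".
Within "garden quarry brass", the head is "brass" (specifically "quarry brass") and the modifier is "garden".
Within "quarry brass", the head is "brass" and the modifier is "quarry".
Within "summer winter priest", the head is "priest" (specifically "winter priest") and the modifier is "summer".
Within "winter priest", the head is "priest" and the modifier is "winter".
Putting it together: [[market [garden [quarry brass]]] [summer [winter priest]]].

[[market [garden [quarry brass]]] [summer [winter priest]]]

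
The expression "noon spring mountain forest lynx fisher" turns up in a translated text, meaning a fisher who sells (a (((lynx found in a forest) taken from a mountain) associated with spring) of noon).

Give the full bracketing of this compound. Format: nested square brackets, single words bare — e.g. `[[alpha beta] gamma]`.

The outermost head in the paraphrase is "fisher", modified by "noon spring mountain forest lynx".
"noon spring mountain forest lynx" → head "lynx" (specifically "spring mountain forest lynx"), modifier "noon".
"spring mountain forest lynx" → head "lynx" (specifically "mountain forest lynx"), modifier "spring".
"mountain forest lynx" → head "lynx" (specifically "forest lynx"), modifier "mountain".
"forest lynx" → head "lynx", modifier "forest".
So the structure is [[noon [spring [mountain [forest lynx]]]] fisher].

[[noon [spring [mountain [forest lynx]]]] fisher]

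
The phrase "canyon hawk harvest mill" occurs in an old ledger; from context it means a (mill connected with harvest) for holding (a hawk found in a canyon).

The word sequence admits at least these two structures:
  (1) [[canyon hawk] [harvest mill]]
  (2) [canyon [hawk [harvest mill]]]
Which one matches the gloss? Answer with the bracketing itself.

[[canyon hawk] [harvest mill]]

The paraphrase's head is the "mill" part ("harvest mill"); its modifier is "canyon hawk".
That top-level split, carried through the inner groups, gives [[canyon hawk] [harvest mill]].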